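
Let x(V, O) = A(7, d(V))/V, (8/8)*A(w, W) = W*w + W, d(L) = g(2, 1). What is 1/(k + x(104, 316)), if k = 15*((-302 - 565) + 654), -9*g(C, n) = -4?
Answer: -117/373811 ≈ -0.00031299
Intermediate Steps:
g(C, n) = 4/9 (g(C, n) = -⅑*(-4) = 4/9)
d(L) = 4/9
A(w, W) = W + W*w (A(w, W) = W*w + W = W + W*w)
x(V, O) = 32/(9*V) (x(V, O) = (4*(1 + 7)/9)/V = ((4/9)*8)/V = 32/(9*V))
k = -3195 (k = 15*(-867 + 654) = 15*(-213) = -3195)
1/(k + x(104, 316)) = 1/(-3195 + (32/9)/104) = 1/(-3195 + (32/9)*(1/104)) = 1/(-3195 + 4/117) = 1/(-373811/117) = -117/373811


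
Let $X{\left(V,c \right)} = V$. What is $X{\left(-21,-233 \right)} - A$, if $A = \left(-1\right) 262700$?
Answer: $262679$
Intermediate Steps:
$A = -262700$
$X{\left(-21,-233 \right)} - A = -21 - -262700 = -21 + 262700 = 262679$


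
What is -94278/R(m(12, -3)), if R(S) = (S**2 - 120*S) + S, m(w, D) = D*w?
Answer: -15713/930 ≈ -16.896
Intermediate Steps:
R(S) = S**2 - 119*S
-94278/R(m(12, -3)) = -94278*(-1/(36*(-119 - 3*12))) = -94278*(-1/(36*(-119 - 36))) = -94278/((-36*(-155))) = -94278/5580 = -94278*1/5580 = -15713/930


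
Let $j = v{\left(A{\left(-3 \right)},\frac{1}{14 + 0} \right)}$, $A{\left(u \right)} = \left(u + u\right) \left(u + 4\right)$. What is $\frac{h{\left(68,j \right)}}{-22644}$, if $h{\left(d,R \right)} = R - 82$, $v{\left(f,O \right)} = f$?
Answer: $\frac{22}{5661} \approx 0.0038862$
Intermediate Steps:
$A{\left(u \right)} = 2 u \left(4 + u\right)$
$j = -6$ ($j = 2 \left(-3\right) \left(4 - 3\right) = 2 \left(-3\right) 1 = -6$)
$h{\left(d,R \right)} = -82 + R$
$\frac{h{\left(68,j \right)}}{-22644} = \frac{-82 - 6}{-22644} = \left(-88\right) \left(- \frac{1}{22644}\right) = \frac{22}{5661}$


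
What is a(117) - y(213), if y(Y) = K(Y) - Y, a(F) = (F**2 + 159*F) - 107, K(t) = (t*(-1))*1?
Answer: 32611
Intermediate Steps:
K(t) = -t (K(t) = -t*1 = -t)
a(F) = -107 + F**2 + 159*F
y(Y) = -2*Y (y(Y) = -Y - Y = -2*Y)
a(117) - y(213) = (-107 + 117**2 + 159*117) - (-2)*213 = (-107 + 13689 + 18603) - 1*(-426) = 32185 + 426 = 32611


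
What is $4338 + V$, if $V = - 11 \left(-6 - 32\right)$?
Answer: $4756$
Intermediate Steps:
$V = 418$ ($V = \left(-11\right) \left(-38\right) = 418$)
$4338 + V = 4338 + 418 = 4756$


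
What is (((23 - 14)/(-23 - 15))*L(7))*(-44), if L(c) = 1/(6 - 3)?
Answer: 66/19 ≈ 3.4737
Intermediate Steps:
L(c) = ⅓ (L(c) = 1/3 = ⅓)
(((23 - 14)/(-23 - 15))*L(7))*(-44) = (((23 - 14)/(-23 - 15))*(⅓))*(-44) = ((9/(-38))*(⅓))*(-44) = ((9*(-1/38))*(⅓))*(-44) = -9/38*⅓*(-44) = -3/38*(-44) = 66/19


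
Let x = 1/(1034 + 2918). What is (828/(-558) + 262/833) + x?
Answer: -119308769/102052496 ≈ -1.1691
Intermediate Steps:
x = 1/3952 ≈ 0.00025304
(828/(-558) + 262/833) + x = (828/(-558) + 262/833) + 1/3952 = (828*(-1/558) + 262*(1/833)) + 1/3952 = (-46/31 + 262/833) + 1/3952 = -30196/25823 + 1/3952 = -119308769/102052496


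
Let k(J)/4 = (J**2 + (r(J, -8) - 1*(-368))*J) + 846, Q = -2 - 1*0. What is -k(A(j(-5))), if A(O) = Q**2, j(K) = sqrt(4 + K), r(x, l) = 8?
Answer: -9464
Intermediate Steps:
Q = -2 (Q = -2 + 0 = -2)
A(O) = 4 (A(O) = (-2)**2 = 4)
k(J) = 3384 + 4*J**2 + 1504*J (k(J) = 4*((J**2 + (8 - 1*(-368))*J) + 846) = 4*((J**2 + (8 + 368)*J) + 846) = 4*((J**2 + 376*J) + 846) = 4*(846 + J**2 + 376*J) = 3384 + 4*J**2 + 1504*J)
-k(A(j(-5))) = -(3384 + 4*4**2 + 1504*4) = -(3384 + 4*16 + 6016) = -(3384 + 64 + 6016) = -1*9464 = -9464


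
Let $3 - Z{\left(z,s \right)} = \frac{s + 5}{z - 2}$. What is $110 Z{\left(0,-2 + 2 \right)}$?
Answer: $605$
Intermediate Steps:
$Z{\left(z,s \right)} = 3 - \frac{5 + s}{-2 + z}$ ($Z{\left(z,s \right)} = 3 - \frac{s + 5}{z - 2} = 3 - \frac{5 + s}{-2 + z}$)
$110 Z{\left(0,-2 + 2 \right)} = 110 \frac{-11 - \left(-2 + 2\right) + 3 \cdot 0}{-2 + 0} = 110 \frac{-11 - 0 + 0}{-2} = 110 \left(- \frac{-11 + 0 + 0}{2}\right) = 110 \left(\left(- \frac{1}{2}\right) \left(-11\right)\right) = 110 \cdot \frac{11}{2} = 605$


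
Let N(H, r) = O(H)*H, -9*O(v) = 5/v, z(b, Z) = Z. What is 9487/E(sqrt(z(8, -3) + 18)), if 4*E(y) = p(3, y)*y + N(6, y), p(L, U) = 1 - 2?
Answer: 170766/119 - 1536894*sqrt(15)/595 ≈ -8569.0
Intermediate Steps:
O(v) = -5/(9*v)
p(L, U) = -1
N(H, r) = -5/9 (N(H, r) = (-5/(9*H))*H = -5/9)
E(y) = -5/36 - y/4 (E(y) = (-y - 5/9)/4 = (-5/9 - y)/4 = -5/36 - y/4)
9487/E(sqrt(z(8, -3) + 18)) = 9487/(-5/36 - sqrt(-3 + 18)/4) = 9487/(-5/36 - sqrt(15)/4)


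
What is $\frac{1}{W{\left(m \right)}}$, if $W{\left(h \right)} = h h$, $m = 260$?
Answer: $\frac{1}{67600} \approx 1.4793 \cdot 10^{-5}$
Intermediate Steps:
$W{\left(h \right)} = h^{2}$
$\frac{1}{W{\left(m \right)}} = \frac{1}{260^{2}} = \frac{1}{67600}$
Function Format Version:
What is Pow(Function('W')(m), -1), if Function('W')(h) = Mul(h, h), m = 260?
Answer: Rational(1, 67600) ≈ 1.4793e-5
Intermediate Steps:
Function('W')(h) = Pow(h, 2)
Pow(Function('W')(m), -1) = Pow(Pow(260, 2), -1) = Pow(67600, -1) = Rational(1, 67600)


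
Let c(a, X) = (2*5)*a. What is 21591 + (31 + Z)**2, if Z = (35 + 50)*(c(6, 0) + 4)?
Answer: 29953432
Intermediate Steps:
c(a, X) = 10*a
Z = 5440 (Z = (35 + 50)*(10*6 + 4) = 85*(60 + 4) = 85*64 = 5440)
21591 + (31 + Z)**2 = 21591 + (31 + 5440)**2 = 21591 + 5471**2 = 21591 + 29931841 = 29953432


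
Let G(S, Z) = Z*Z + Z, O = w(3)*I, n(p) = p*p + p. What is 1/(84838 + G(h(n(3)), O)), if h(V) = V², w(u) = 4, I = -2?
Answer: 1/84894 ≈ 1.1779e-5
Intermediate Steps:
n(p) = p + p² (n(p) = p² + p = p + p²)
O = -8 (O = 4*(-2) = -8)
G(S, Z) = Z + Z² (G(S, Z) = Z² + Z = Z + Z²)
1/(84838 + G(h(n(3)), O)) = 1/(84838 - 8*(1 - 8)) = 1/(84838 - 8*(-7)) = 1/(84838 + 56) = 1/84894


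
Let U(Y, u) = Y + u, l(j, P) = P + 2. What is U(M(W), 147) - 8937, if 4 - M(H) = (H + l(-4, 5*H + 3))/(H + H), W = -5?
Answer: -17577/2 ≈ -8788.5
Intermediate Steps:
l(j, P) = 2 + P
M(H) = 4 - (5 + 6*H)/(2*H) (M(H) = 4 - (H + (2 + (5*H + 3)))/(H + H) = 4 - (H + (2 + (3 + 5*H)))/(2*H) = 4 - (H + (5 + 5*H))*1/(2*H) = 4 - (5 + 6*H)*1/(2*H) = 4 - (5 + 6*H)/(2*H))
U(M(W), 147) - 8937 = ((-5/2 - 5)/(-5) + 147) - 8937 = (-1/5*(-15/2) + 147) - 8937 = (3/2 + 147) - 8937 = 297/2 - 8937 = -17577/2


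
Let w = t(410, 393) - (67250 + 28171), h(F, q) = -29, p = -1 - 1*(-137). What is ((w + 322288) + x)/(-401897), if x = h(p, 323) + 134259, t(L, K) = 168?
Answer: -361265/401897 ≈ -0.89890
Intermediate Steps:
p = 136 (p = -1 + 137 = 136)
w = -95253 (w = 168 - (67250 + 28171) = 168 - 1*95421 = 168 - 95421 = -95253)
x = 134230 (x = -29 + 134259 = 134230)
((w + 322288) + x)/(-401897) = ((-95253 + 322288) + 134230)/(-401897) = (227035 + 134230)*(-1/401897) = 361265*(-1/401897) = -361265/401897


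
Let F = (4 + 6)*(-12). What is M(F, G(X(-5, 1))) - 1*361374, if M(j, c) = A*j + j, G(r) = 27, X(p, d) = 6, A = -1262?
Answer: -210054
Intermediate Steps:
F = -120 (F = 10*(-12) = -120)
M(j, c) = -1261*j (M(j, c) = -1262*j + j = -1261*j)
M(F, G(X(-5, 1))) - 1*361374 = -1261*(-120) - 1*361374 = 151320 - 361374 = -210054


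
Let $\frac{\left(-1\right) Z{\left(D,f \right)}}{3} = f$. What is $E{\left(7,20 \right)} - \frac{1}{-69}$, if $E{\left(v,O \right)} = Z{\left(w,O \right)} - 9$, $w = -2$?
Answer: $- \frac{4760}{69} \approx -68.985$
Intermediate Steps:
$Z{\left(D,f \right)} = - 3 f$
$E{\left(v,O \right)} = -9 - 3 O$ ($E{\left(v,O \right)} = - 3 O - 9 = -9 - 3 O$)
$E{\left(7,20 \right)} - \frac{1}{-69} = \left(-9 - 60\right) - \frac{1}{-69} = \left(-9 - 60\right) - - \frac{1}{69} = -69 + \frac{1}{69} = - \frac{4760}{69}$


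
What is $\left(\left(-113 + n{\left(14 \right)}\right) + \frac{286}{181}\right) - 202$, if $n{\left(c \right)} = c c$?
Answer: $- \frac{21253}{181} \approx -117.42$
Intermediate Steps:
$n{\left(c \right)} = c^{2}$
$\left(\left(-113 + n{\left(14 \right)}\right) + \frac{286}{181}\right) - 202 = \left(\left(-113 + 14^{2}\right) + \frac{286}{181}\right) - 202 = \left(\left(-113 + 196\right) + 286 \cdot \frac{1}{181}\right) - 202 = \left(83 + \frac{286}{181}\right) - 202 = \frac{15309}{181} - 202 = - \frac{21253}{181}$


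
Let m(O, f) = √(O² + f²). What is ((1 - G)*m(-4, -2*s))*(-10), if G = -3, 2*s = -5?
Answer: -40*√41 ≈ -256.13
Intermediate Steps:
s = -5/2 (s = (½)*(-5) = -5/2 ≈ -2.5000)
((1 - G)*m(-4, -2*s))*(-10) = ((1 - 1*(-3))*√((-4)² + (-2*(-5/2))²))*(-10) = ((1 + 3)*√(16 + 5²))*(-10) = (4*√(16 + 25))*(-10) = (4*√41)*(-10) = -40*√41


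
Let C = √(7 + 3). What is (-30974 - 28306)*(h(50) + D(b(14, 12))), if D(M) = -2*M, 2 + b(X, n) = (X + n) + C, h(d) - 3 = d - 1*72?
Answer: 3971760 + 118560*√10 ≈ 4.3467e+6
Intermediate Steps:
C = √10 ≈ 3.1623
h(d) = -69 + d (h(d) = 3 + (d - 1*72) = 3 + (d - 72) = 3 + (-72 + d) = -69 + d)
b(X, n) = -2 + X + n + √10 (b(X, n) = -2 + ((X + n) + √10) = -2 + (X + n + √10) = -2 + X + n + √10)
(-30974 - 28306)*(h(50) + D(b(14, 12))) = (-30974 - 28306)*((-69 + 50) - 2*(-2 + 14 + 12 + √10)) = -59280*(-19 - 2*(24 + √10)) = -59280*(-19 + (-48 - 2*√10)) = -59280*(-67 - 2*√10) = 3971760 + 118560*√10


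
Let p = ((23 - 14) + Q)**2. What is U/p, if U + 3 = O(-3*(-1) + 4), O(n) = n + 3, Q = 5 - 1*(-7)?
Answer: 1/63 ≈ 0.015873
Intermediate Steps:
Q = 12 (Q = 5 + 7 = 12)
O(n) = 3 + n
U = 7 (U = -3 + (3 + (-3*(-1) + 4)) = -3 + (3 + (3 + 4)) = -3 + (3 + 7) = -3 + 10 = 7)
p = 441 (p = ((23 - 14) + 12)**2 = (9 + 12)**2 = 21**2 = 441)
U/p = 7/441 = 7*(1/441) = 1/63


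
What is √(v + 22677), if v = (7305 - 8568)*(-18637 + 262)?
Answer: √23230302 ≈ 4819.8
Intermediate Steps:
v = 23207625 (v = -1263*(-18375) = 23207625)
√(v + 22677) = √(23207625 + 22677) = √23230302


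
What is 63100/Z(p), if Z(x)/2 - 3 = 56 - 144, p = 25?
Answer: -6310/17 ≈ -371.18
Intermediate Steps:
Z(x) = -170 (Z(x) = 6 + 2*(56 - 144) = 6 + 2*(-88) = 6 - 176 = -170)
63100/Z(p) = 63100/(-170) = 63100*(-1/170) = -6310/17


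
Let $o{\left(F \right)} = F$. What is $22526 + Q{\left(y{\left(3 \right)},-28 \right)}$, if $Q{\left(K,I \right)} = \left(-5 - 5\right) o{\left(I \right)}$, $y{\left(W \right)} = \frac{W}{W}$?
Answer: $22806$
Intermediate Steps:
$y{\left(W \right)} = 1$
$Q{\left(K,I \right)} = - 10 I$ ($Q{\left(K,I \right)} = \left(-5 - 5\right) I = - 10 I$)
$22526 + Q{\left(y{\left(3 \right)},-28 \right)} = 22526 - -280 = 22526 + 280 = 22806$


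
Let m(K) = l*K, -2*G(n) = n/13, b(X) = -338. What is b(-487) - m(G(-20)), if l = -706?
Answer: 2666/13 ≈ 205.08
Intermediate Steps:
G(n) = -n/26 (G(n) = -n/(2*13) = -n/26)
m(K) = -706*K
b(-487) - m(G(-20)) = -338 - (-706)*(-1/26*(-20)) = -338 - (-706)*10/13 = -338 - 1*(-7060/13) = -338 + 7060/13 = 2666/13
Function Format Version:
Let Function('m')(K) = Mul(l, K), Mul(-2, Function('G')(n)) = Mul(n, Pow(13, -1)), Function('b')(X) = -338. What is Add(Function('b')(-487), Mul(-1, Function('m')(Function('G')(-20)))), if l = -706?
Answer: Rational(2666, 13) ≈ 205.08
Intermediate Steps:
Function('G')(n) = Mul(Rational(-1, 26), n) (Function('G')(n) = Mul(Rational(-1, 2), Mul(n, Pow(13, -1))) = Mul(Rational(-1, 2), Mul(n, Rational(1, 13))) = Mul(Rational(-1, 2), Mul(Rational(1, 13), n)) = Mul(Rational(-1, 26), n))
Function('m')(K) = Mul(-706, K)
Add(Function('b')(-487), Mul(-1, Function('m')(Function('G')(-20)))) = Add(-338, Mul(-1, Mul(-706, Mul(Rational(-1, 26), -20)))) = Add(-338, Mul(-1, Mul(-706, Rational(10, 13)))) = Add(-338, Mul(-1, Rational(-7060, 13))) = Add(-338, Rational(7060, 13)) = Rational(2666, 13)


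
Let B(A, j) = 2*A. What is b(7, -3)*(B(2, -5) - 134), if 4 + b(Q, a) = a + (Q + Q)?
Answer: -910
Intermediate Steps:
b(Q, a) = -4 + a + 2*Q (b(Q, a) = -4 + (a + (Q + Q)) = -4 + (a + 2*Q) = -4 + a + 2*Q)
b(7, -3)*(B(2, -5) - 134) = (-4 - 3 + 2*7)*(2*2 - 134) = (-4 - 3 + 14)*(4 - 134) = 7*(-130) = -910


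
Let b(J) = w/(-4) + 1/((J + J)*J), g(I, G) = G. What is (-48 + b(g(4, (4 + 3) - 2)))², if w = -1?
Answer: 22781529/10000 ≈ 2278.2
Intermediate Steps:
b(J) = ¼ + 1/(2*J²) (b(J) = -1/(-4) + 1/((J + J)*J) = -1*(-¼) + 1/(((2*J))*J) = ¼ + (1/(2*J))/J = ¼ + 1/(2*J²))
(-48 + b(g(4, (4 + 3) - 2)))² = (-48 + (2 + ((4 + 3) - 2)²)/(4*((4 + 3) - 2)²))² = (-48 + (2 + (7 - 2)²)/(4*(7 - 2)²))² = (-48 + (¼)*(2 + 5²)/5²)² = (-48 + (¼)*(1/25)*(2 + 25))² = (-48 + (¼)*(1/25)*27)² = (-48 + 27/100)² = (-4773/100)² = 22781529/10000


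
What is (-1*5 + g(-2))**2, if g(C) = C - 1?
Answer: 64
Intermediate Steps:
g(C) = -1 + C
(-1*5 + g(-2))**2 = (-1*5 + (-1 - 2))**2 = (-5 - 3)**2 = (-8)**2 = 64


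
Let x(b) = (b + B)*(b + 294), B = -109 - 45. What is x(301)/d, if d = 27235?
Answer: 17493/5447 ≈ 3.2115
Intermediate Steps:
B = -154
x(b) = (-154 + b)*(294 + b) (x(b) = (b - 154)*(b + 294) = (-154 + b)*(294 + b))
x(301)/d = (-45276 + 301**2 + 140*301)/27235 = (-45276 + 90601 + 42140)*(1/27235) = 87465*(1/27235) = 17493/5447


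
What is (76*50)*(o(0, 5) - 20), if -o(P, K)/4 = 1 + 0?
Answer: -91200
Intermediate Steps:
o(P, K) = -4 (o(P, K) = -4*(1 + 0) = -4*1 = -4)
(76*50)*(o(0, 5) - 20) = (76*50)*(-4 - 20) = 3800*(-24) = -91200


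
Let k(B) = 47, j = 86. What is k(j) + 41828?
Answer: 41875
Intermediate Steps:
k(j) + 41828 = 47 + 41828 = 41875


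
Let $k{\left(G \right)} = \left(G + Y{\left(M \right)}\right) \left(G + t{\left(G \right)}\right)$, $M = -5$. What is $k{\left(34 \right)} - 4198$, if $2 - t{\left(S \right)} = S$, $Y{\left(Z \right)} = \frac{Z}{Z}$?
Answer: $-4128$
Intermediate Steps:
$Y{\left(Z \right)} = 1$
$t{\left(S \right)} = 2 - S$
$k{\left(G \right)} = 2 + 2 G$ ($k{\left(G \right)} = \left(G + 1\right) \left(G - \left(-2 + G\right)\right) = \left(1 + G\right) 2 = 2 + 2 G$)
$k{\left(34 \right)} - 4198 = \left(2 + 2 \cdot 34\right) - 4198 = \left(2 + 68\right) - 4198 = 70 - 4198 = -4128$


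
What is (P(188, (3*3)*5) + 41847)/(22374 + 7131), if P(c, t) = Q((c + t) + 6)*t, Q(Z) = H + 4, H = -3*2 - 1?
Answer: 13904/9835 ≈ 1.4137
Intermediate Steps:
H = -7 (H = -6 - 1 = -7)
Q(Z) = -3 (Q(Z) = -7 + 4 = -3)
P(c, t) = -3*t
(P(188, (3*3)*5) + 41847)/(22374 + 7131) = (-3*3*3*5 + 41847)/(22374 + 7131) = (-27*5 + 41847)/29505 = (-3*45 + 41847)*(1/29505) = (-135 + 41847)*(1/29505) = 41712*(1/29505) = 13904/9835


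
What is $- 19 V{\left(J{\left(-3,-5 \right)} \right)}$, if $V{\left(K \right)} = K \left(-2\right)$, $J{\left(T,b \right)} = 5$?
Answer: $190$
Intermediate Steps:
$V{\left(K \right)} = - 2 K$
$- 19 V{\left(J{\left(-3,-5 \right)} \right)} = - 19 \left(\left(-2\right) 5\right) = \left(-19\right) \left(-10\right) = 190$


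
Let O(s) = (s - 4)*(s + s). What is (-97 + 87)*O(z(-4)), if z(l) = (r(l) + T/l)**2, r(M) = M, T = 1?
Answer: -325125/64 ≈ -5080.1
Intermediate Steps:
z(l) = (l + 1/l)**2
O(s) = 2*s*(-4 + s) (O(s) = (-4 + s)*(2*s) = 2*s*(-4 + s))
(-97 + 87)*O(z(-4)) = (-97 + 87)*(2*((1 + (-4)**2)**2/(-4)**2)*(-4 + (1 + (-4)**2)**2/(-4)**2)) = -20*(1 + 16)**2/16*(-4 + (1 + 16)**2/16) = -20*(1/16)*17**2*(-4 + (1/16)*17**2) = -20*(1/16)*289*(-4 + (1/16)*289) = -20*289*(-4 + 289/16)/16 = -20*289*225/(16*16) = -10*65025/128 = -325125/64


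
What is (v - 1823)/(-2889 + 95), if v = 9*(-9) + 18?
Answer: 943/1397 ≈ 0.67502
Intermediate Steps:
v = -63 (v = -81 + 18 = -63)
(v - 1823)/(-2889 + 95) = (-63 - 1823)/(-2889 + 95) = -1886/(-2794) = -1886*(-1/2794) = 943/1397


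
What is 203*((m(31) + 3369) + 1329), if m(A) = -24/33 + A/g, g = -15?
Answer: 157265927/165 ≈ 9.5313e+5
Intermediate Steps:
m(A) = -8/11 - A/15 (m(A) = -24/33 + A/(-15) = -24*1/33 + A*(-1/15) = -8/11 - A/15)
203*((m(31) + 3369) + 1329) = 203*(((-8/11 - 1/15*31) + 3369) + 1329) = 203*(((-8/11 - 31/15) + 3369) + 1329) = 203*((-461/165 + 3369) + 1329) = 203*(555424/165 + 1329) = 203*(774709/165) = 157265927/165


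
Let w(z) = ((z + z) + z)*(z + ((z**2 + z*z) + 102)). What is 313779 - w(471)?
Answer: -627418536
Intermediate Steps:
w(z) = 3*z*(102 + z + 2*z**2) (w(z) = (2*z + z)*(z + ((z**2 + z**2) + 102)) = (3*z)*(z + (2*z**2 + 102)) = (3*z)*(z + (102 + 2*z**2)) = (3*z)*(102 + z + 2*z**2) = 3*z*(102 + z + 2*z**2))
313779 - w(471) = 313779 - 3*471*(102 + 471 + 2*471**2) = 313779 - 3*471*(102 + 471 + 2*221841) = 313779 - 3*471*(102 + 471 + 443682) = 313779 - 3*471*444255 = 313779 - 1*627732315 = 313779 - 627732315 = -627418536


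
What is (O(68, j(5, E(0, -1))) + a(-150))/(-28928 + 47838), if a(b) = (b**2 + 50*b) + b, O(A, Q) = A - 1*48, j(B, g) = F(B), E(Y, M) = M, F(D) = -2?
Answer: 1487/1891 ≈ 0.78636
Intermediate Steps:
j(B, g) = -2
O(A, Q) = -48 + A (O(A, Q) = A - 48 = -48 + A)
a(b) = b**2 + 51*b
(O(68, j(5, E(0, -1))) + a(-150))/(-28928 + 47838) = ((-48 + 68) - 150*(51 - 150))/(-28928 + 47838) = (20 - 150*(-99))/18910 = (20 + 14850)*(1/18910) = 14870*(1/18910) = 1487/1891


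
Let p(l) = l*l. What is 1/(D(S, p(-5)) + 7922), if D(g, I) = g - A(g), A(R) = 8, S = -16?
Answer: 1/7898 ≈ 0.00012661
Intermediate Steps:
p(l) = l²
D(g, I) = -8 + g (D(g, I) = g - 1*8 = g - 8 = -8 + g)
1/(D(S, p(-5)) + 7922) = 1/((-8 - 16) + 7922) = 1/(-24 + 7922) = 1/7898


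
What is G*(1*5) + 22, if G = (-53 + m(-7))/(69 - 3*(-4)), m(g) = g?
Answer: 494/27 ≈ 18.296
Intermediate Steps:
G = -20/27 (G = (-53 - 7)/(69 - 3*(-4)) = -60/(69 + 12) = -60/81 = -60*1/81 = -20/27 ≈ -0.74074)
G*(1*5) + 22 = -20*5/27 + 22 = -20/27*5 + 22 = -100/27 + 22 = 494/27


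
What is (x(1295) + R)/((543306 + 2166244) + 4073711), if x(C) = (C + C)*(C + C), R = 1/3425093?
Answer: 7658622117767/7744433256091 ≈ 0.98892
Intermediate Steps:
R = 1/3425093 ≈ 2.9196e-7
x(C) = 4*C**2 (x(C) = (2*C)*(2*C) = 4*C**2)
(x(1295) + R)/((543306 + 2166244) + 4073711) = (4*1295**2 + 1/3425093)/((543306 + 2166244) + 4073711) = (4*1677025 + 1/3425093)/(2709550 + 4073711) = (6708100 + 1/3425093)/6783261 = (22975866353301/3425093)*(1/6783261) = 7658622117767/7744433256091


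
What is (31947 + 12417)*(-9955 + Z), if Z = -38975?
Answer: -2170730520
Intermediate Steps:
(31947 + 12417)*(-9955 + Z) = (31947 + 12417)*(-9955 - 38975) = 44364*(-48930) = -2170730520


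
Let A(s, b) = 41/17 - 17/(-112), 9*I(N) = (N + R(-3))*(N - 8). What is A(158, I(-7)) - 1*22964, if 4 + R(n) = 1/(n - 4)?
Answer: -43718575/1904 ≈ -22961.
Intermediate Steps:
R(n) = -4 + 1/(-4 + n) (R(n) = -4 + 1/(n - 4) = -4 + 1/(-4 + n))
I(N) = (-8 + N)*(-29/7 + N)/9 (I(N) = ((N + (17 - 4*(-3))/(-4 - 3))*(N - 8))/9 = ((N + (17 + 12)/(-7))*(-8 + N))/9 = ((N - 1/7*29)*(-8 + N))/9 = ((N - 29/7)*(-8 + N))/9 = ((-29/7 + N)*(-8 + N))/9 = ((-8 + N)*(-29/7 + N))/9 = (-8 + N)*(-29/7 + N)/9)
A(s, b) = 4881/1904 (A(s, b) = 41*(1/17) - 17*(-1/112) = 41/17 + 17/112 = 4881/1904)
A(158, I(-7)) - 1*22964 = 4881/1904 - 1*22964 = 4881/1904 - 22964 = -43718575/1904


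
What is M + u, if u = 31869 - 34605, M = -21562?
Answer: -24298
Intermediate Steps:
u = -2736
M + u = -21562 - 2736 = -24298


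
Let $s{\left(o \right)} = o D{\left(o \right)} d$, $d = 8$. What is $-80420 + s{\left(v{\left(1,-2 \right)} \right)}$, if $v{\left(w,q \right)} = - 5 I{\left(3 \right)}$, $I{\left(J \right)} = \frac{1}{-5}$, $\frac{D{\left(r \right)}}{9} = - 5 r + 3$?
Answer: $-80564$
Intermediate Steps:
$D{\left(r \right)} = 27 - 45 r$ ($D{\left(r \right)} = 9 \left(- 5 r + 3\right) = 9 \left(3 - 5 r\right) = 27 - 45 r$)
$I{\left(J \right)} = - \frac{1}{5}$
$v{\left(w,q \right)} = 1$ ($v{\left(w,q \right)} = \left(-5\right) \left(- \frac{1}{5}\right) = 1$)
$s{\left(o \right)} = 8 o \left(27 - 45 o\right)$ ($s{\left(o \right)} = o \left(27 - 45 o\right) 8 = 8 o \left(27 - 45 o\right)$)
$-80420 + s{\left(v{\left(1,-2 \right)} \right)} = -80420 + 72 \cdot 1 \left(3 - 5\right) = -80420 + 72 \cdot 1 \left(-2\right) = -80420 - 144 = -80564$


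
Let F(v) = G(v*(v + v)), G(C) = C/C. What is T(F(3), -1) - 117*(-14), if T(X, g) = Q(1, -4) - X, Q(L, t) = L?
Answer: 1638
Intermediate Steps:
G(C) = 1
F(v) = 1
T(X, g) = 1 - X
T(F(3), -1) - 117*(-14) = (1 - 1*1) - 117*(-14) = (1 - 1) + 1638 = 0 + 1638 = 1638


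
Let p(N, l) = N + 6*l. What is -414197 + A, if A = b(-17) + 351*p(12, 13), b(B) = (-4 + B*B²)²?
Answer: 23794282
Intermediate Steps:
b(B) = (-4 + B³)²
A = 24208479 (A = (-4 + (-17)³)² + 351*(12 + 6*13) = (-4 - 4913)² + 351*(12 + 78) = (-4917)² + 351*90 = 24176889 + 31590 = 24208479)
-414197 + A = -414197 + 24208479 = 23794282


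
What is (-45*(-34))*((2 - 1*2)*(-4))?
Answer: 0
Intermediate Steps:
(-45*(-34))*((2 - 1*2)*(-4)) = 1530*((2 - 2)*(-4)) = 1530*(0*(-4)) = 1530*0 = 0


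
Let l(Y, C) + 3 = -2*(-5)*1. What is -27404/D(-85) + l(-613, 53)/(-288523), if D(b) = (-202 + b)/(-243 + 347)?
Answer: 822295164359/82806101 ≈ 9930.4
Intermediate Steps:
D(b) = -101/52 + b/104 (D(b) = (-202 + b)/104 = (-202 + b)*(1/104) = -101/52 + b/104)
l(Y, C) = 7 (l(Y, C) = -3 - 2*(-5)*1 = -3 + 10*1 = -3 + 10 = 7)
-27404/D(-85) + l(-613, 53)/(-288523) = -27404/(-101/52 + (1/104)*(-85)) + 7/(-288523) = -27404/(-101/52 - 85/104) + 7*(-1/288523) = -27404/(-287/104) - 7/288523 = -27404*(-104/287) - 7/288523 = 2850016/287 - 7/288523 = 822295164359/82806101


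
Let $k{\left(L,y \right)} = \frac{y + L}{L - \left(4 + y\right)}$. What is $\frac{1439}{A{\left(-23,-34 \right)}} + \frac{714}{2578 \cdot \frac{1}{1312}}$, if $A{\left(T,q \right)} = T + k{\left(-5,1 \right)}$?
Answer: $\frac{43653037}{145657} \approx 299.7$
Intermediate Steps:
$k{\left(L,y \right)} = \frac{L + y}{-4 + L - y}$
$A{\left(T,q \right)} = \frac{2}{5} + T$ ($A{\left(T,q \right)} = T + \frac{\left(-1\right) \left(-5\right) - 1}{4 + 1 - -5} = T + \frac{5 - 1}{4 + 1 + 5} = T + \frac{1}{10} \cdot 4 = T + \frac{2}{5} = \frac{2}{5} + T$)
$\frac{1439}{A{\left(-23,-34 \right)}} + \frac{714}{2578 \cdot \frac{1}{1312}} = \frac{1439}{\frac{2}{5} - 23} + \frac{714}{2578 \cdot \frac{1}{1312}} = \frac{1439}{- \frac{113}{5}} + \frac{714}{2578 \cdot \frac{1}{1312}} = 1439 \left(- \frac{5}{113}\right) + \frac{714}{\frac{1289}{656}} = - \frac{7195}{113} + 714 \cdot \frac{656}{1289} = - \frac{7195}{113} + \frac{468384}{1289} = \frac{43653037}{145657}$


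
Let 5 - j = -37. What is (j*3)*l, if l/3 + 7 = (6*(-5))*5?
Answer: -59346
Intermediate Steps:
l = -471 (l = -21 + 3*((6*(-5))*5) = -21 + 3*(-30*5) = -21 + 3*(-150) = -21 - 450 = -471)
j = 42 (j = 5 - 1*(-37) = 5 + 37 = 42)
(j*3)*l = (42*3)*(-471) = 126*(-471) = -59346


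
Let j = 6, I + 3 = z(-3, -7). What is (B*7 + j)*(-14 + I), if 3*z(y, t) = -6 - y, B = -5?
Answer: 522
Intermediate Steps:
z(y, t) = -2 - y/3 (z(y, t) = (-6 - y)/3 = -2 - y/3)
I = -4 (I = -3 + (-2 - ⅓*(-3)) = -3 + (-2 + 1) = -3 - 1 = -4)
(B*7 + j)*(-14 + I) = (-5*7 + 6)*(-14 - 4) = (-35 + 6)*(-18) = -29*(-18) = 522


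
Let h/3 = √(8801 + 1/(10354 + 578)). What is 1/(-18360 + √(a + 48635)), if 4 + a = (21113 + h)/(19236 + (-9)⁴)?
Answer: -1/(18360 - √(1254555020/25797 + √262948852689/47002134)) ≈ -5.5128e-5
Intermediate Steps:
h = √262948852689/1822 (h = 3*√(8801 + 1/(10354 + 578)) = 3*√(8801 + 1/10932) = 3*√(96212533/10932) = 3*(√262948852689/5466) = √262948852689/1822 ≈ 281.44)
a = -82075/25797 + √262948852689/47002134 (a = -4 + (21113 + √262948852689/1822)/(19236 + (-9)⁴) = -4 + (21113 + √262948852689/1822)/(19236 + 6561) = -4 + (21113 + √262948852689/1822)/25797 = -4 + (21113 + √262948852689/1822)*(1/25797) = -4 + (21113/25797 + √262948852689/47002134) = -82075/25797 + √262948852689/47002134 ≈ -3.1707)
1/(-18360 + √(a + 48635)) = 1/(-18360 + √((-82075/25797 + √262948852689/47002134) + 48635)) = 1/(-18360 + √(1254555020/25797 + √262948852689/47002134))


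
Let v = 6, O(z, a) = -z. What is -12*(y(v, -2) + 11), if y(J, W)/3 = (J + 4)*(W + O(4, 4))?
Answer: 2028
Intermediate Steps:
y(J, W) = 3*(-4 + W)*(4 + J) (y(J, W) = 3*((J + 4)*(W - 1*4)) = 3*((4 + J)*(W - 4)) = 3*((4 + J)*(-4 + W)) = 3*((-4 + W)*(4 + J)) = 3*(-4 + W)*(4 + J))
-12*(y(v, -2) + 11) = -12*((-48 - 12*6 + 12*(-2) + 3*6*(-2)) + 11) = -12*((-48 - 72 - 24 - 36) + 11) = -12*(-180 + 11) = -12*(-169) = 2028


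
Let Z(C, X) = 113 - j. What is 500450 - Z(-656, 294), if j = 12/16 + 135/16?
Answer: 8005539/16 ≈ 5.0035e+5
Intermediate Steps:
j = 147/16 (j = 12*(1/16) + 135*(1/16) = 3/4 + 135/16 = 147/16 ≈ 9.1875)
Z(C, X) = 1661/16 (Z(C, X) = 113 - 1*147/16 = 113 - 147/16 = 1661/16)
500450 - Z(-656, 294) = 500450 - 1*1661/16 = 500450 - 1661/16 = 8005539/16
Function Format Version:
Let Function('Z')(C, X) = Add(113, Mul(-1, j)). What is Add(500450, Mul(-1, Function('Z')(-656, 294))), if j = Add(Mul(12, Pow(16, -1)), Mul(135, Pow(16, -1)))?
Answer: Rational(8005539, 16) ≈ 5.0035e+5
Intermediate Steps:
j = Rational(147, 16) (j = Add(Mul(12, Rational(1, 16)), Mul(135, Rational(1, 16))) = Add(Rational(3, 4), Rational(135, 16)) = Rational(147, 16) ≈ 9.1875)
Function('Z')(C, X) = Rational(1661, 16) (Function('Z')(C, X) = Add(113, Mul(-1, Rational(147, 16))) = Add(113, Rational(-147, 16)) = Rational(1661, 16))
Add(500450, Mul(-1, Function('Z')(-656, 294))) = Add(500450, Mul(-1, Rational(1661, 16))) = Add(500450, Rational(-1661, 16)) = Rational(8005539, 16)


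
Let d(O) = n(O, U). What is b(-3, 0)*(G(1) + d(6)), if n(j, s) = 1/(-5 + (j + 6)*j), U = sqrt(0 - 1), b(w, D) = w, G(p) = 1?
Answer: -204/67 ≈ -3.0448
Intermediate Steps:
U = I (U = sqrt(-1) = I ≈ 1.0*I)
n(j, s) = 1/(-5 + j*(6 + j)) (n(j, s) = 1/(-5 + (6 + j)*j) = 1/(-5 + j*(6 + j)))
d(O) = 1/(-5 + O**2 + 6*O)
b(-3, 0)*(G(1) + d(6)) = -3*(1 + 1/(-5 + 6**2 + 6*6)) = -3*(1 + 1/(-5 + 36 + 36)) = -3*(1 + 1/67) = -3*68/67 = -204/67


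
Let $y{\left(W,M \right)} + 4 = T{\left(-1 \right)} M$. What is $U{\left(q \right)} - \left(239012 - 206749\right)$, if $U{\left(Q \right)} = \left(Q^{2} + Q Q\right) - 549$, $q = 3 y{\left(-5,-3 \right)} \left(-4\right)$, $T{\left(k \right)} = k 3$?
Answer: $-25612$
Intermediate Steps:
$T{\left(k \right)} = 3 k$
$y{\left(W,M \right)} = -4 - 3 M$ ($y{\left(W,M \right)} = -4 + 3 \left(-1\right) M = -4 - 3 M$)
$q = -60$ ($q = 3 \left(-4 - -9\right) \left(-4\right) = 3 \left(-4 + 9\right) \left(-4\right) = 3 \cdot 5 \left(-4\right) = 15 \left(-4\right) = -60$)
$U{\left(Q \right)} = -549 + 2 Q^{2}$ ($U{\left(Q \right)} = \left(Q^{2} + Q^{2}\right) - 549 = 2 Q^{2} - 549 = -549 + 2 Q^{2}$)
$U{\left(q \right)} - \left(239012 - 206749\right) = \left(-549 + 2 \left(-60\right)^{2}\right) - \left(239012 - 206749\right) = \left(-549 + 2 \cdot 3600\right) - \left(239012 - 206749\right) = \left(-549 + 7200\right) - 32263 = 6651 - 32263 = -25612$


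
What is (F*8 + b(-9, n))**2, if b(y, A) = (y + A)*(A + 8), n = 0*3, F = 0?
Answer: 5184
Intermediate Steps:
n = 0
b(y, A) = (8 + A)*(A + y) (b(y, A) = (A + y)*(8 + A) = (8 + A)*(A + y))
(F*8 + b(-9, n))**2 = (0*8 + (0**2 + 8*0 + 8*(-9) + 0*(-9)))**2 = (0 + (0 + 0 - 72 + 0))**2 = (0 - 72)**2 = (-72)**2 = 5184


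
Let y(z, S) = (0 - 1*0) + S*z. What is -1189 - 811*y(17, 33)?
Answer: -456160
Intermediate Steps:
y(z, S) = S*z (y(z, S) = (0 + 0) + S*z = 0 + S*z = S*z)
-1189 - 811*y(17, 33) = -1189 - 26763*17 = -1189 - 811*561 = -1189 - 454971 = -456160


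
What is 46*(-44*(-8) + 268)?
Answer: 28520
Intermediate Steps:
46*(-44*(-8) + 268) = 46*(352 + 268) = 46*620 = 28520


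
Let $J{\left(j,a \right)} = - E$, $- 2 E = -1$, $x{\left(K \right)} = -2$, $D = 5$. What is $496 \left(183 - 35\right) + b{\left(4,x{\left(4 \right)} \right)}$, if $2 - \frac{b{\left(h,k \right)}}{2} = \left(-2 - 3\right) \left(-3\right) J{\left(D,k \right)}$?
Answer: $73427$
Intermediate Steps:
$E = \frac{1}{2}$ ($E = \left(- \frac{1}{2}\right) \left(-1\right) = \frac{1}{2} \approx 0.5$)
$J{\left(j,a \right)} = - \frac{1}{2}$ ($J{\left(j,a \right)} = \left(-1\right) \frac{1}{2} = - \frac{1}{2}$)
$b{\left(h,k \right)} = 19$ ($b{\left(h,k \right)} = 4 - 2 \left(-2 - 3\right) \left(-3\right) \left(- \frac{1}{2}\right) = 4 - 2 \left(-5\right) \left(-3\right) \left(- \frac{1}{2}\right) = 4 - 2 \cdot 15 \left(- \frac{1}{2}\right) = 4 - -15 = 4 + 15 = 19$)
$496 \left(183 - 35\right) + b{\left(4,x{\left(4 \right)} \right)} = 496 \left(183 - 35\right) + 19 = 496 \cdot 148 + 19 = 73408 + 19 = 73427$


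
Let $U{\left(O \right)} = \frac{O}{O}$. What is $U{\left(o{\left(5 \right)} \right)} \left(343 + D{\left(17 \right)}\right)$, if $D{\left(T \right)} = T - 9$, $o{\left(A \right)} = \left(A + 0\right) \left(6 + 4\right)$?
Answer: $351$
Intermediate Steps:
$o{\left(A \right)} = 10 A$ ($o{\left(A \right)} = A 10 = 10 A$)
$D{\left(T \right)} = -9 + T$
$U{\left(O \right)} = 1$
$U{\left(o{\left(5 \right)} \right)} \left(343 + D{\left(17 \right)}\right) = 1 \left(343 + \left(-9 + 17\right)\right) = 1 \left(343 + 8\right) = 1 \cdot 351 = 351$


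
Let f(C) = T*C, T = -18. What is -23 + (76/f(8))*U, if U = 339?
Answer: -2423/12 ≈ -201.92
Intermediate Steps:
f(C) = -18*C
-23 + (76/f(8))*U = -23 + (76/((-18*8)))*339 = -23 + (76/(-144))*339 = -23 + (76*(-1/144))*339 = -23 - 19/36*339 = -23 - 2147/12 = -2423/12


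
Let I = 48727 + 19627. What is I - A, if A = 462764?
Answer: -394410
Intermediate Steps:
I = 68354
I - A = 68354 - 1*462764 = 68354 - 462764 = -394410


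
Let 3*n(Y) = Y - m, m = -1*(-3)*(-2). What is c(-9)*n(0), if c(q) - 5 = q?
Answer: -8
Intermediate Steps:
c(q) = 5 + q
m = -6 (m = 3*(-2) = -6)
n(Y) = 2 + Y/3 (n(Y) = (Y - 1*(-6))/3 = (Y + 6)/3 = (6 + Y)/3 = 2 + Y/3)
c(-9)*n(0) = (5 - 9)*(2 + (⅓)*0) = -4*(2 + 0) = -4*2 = -8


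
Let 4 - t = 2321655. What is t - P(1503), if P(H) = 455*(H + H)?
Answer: -3689381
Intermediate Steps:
t = -2321651 (t = 4 - 1*2321655 = 4 - 2321655 = -2321651)
P(H) = 910*H (P(H) = 455*(2*H) = 910*H)
t - P(1503) = -2321651 - 910*1503 = -2321651 - 1*1367730 = -2321651 - 1367730 = -3689381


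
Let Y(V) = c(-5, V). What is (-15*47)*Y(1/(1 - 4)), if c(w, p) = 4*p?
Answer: 940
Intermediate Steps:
Y(V) = 4*V
(-15*47)*Y(1/(1 - 4)) = (-15*47)*(4/(1 - 4)) = -2820/(-3) = -2820*(-1)/3 = -705*(-4/3) = 940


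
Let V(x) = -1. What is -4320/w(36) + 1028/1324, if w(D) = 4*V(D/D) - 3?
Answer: 1431719/2317 ≈ 617.92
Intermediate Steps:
w(D) = -7 (w(D) = 4*(-1) - 3 = -4 - 3 = -7)
-4320/w(36) + 1028/1324 = -4320/(-7) + 1028/1324 = -4320*(-1/7) + 1028*(1/1324) = 4320/7 + 257/331 = 1431719/2317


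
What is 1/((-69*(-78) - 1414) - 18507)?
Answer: -1/14539 ≈ -6.8781e-5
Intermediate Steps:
1/((-69*(-78) - 1414) - 18507) = 1/((5382 - 1414) - 18507) = 1/(3968 - 18507) = 1/(-14539) = -1/14539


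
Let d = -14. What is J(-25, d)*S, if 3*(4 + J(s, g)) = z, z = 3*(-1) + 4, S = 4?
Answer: -44/3 ≈ -14.667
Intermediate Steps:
z = 1 (z = -3 + 4 = 1)
J(s, g) = -11/3 (J(s, g) = -4 + (⅓)*1 = -4 + ⅓ = -11/3)
J(-25, d)*S = -11/3*4 = -44/3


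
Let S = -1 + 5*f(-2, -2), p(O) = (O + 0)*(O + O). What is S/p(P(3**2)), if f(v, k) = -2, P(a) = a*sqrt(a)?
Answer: -11/1458 ≈ -0.0075446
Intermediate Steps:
P(a) = a**(3/2)
p(O) = 2*O**2 (p(O) = O*(2*O) = 2*O**2)
S = -11 (S = -1 + 5*(-2) = -1 - 10 = -11)
S/p(P(3**2)) = -11/(2*((3**2)**(3/2))**2) = -11/(2*(9**(3/2))**2) = -11/(2*27**2) = -11/(2*729) = -11/1458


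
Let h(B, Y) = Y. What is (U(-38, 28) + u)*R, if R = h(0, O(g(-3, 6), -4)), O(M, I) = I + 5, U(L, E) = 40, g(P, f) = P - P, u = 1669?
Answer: 1709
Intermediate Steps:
g(P, f) = 0
O(M, I) = 5 + I
R = 1 (R = 5 - 4 = 1)
(U(-38, 28) + u)*R = (40 + 1669)*1 = 1709*1 = 1709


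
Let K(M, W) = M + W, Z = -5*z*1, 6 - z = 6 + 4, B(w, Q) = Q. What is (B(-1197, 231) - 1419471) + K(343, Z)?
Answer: -1418877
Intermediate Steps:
z = -4 (z = 6 - (6 + 4) = 6 - 1*10 = 6 - 10 = -4)
Z = 20 (Z = -5*(-4)*1 = 20*1 = 20)
(B(-1197, 231) - 1419471) + K(343, Z) = (231 - 1419471) + (343 + 20) = -1419240 + 363 = -1418877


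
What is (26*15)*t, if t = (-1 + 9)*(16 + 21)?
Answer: 115440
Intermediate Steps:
t = 296 (t = 8*37 = 296)
(26*15)*t = (26*15)*296 = 390*296 = 115440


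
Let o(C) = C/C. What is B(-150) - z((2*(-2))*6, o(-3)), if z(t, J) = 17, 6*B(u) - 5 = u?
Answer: -247/6 ≈ -41.167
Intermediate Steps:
B(u) = 5/6 + u/6
o(C) = 1
B(-150) - z((2*(-2))*6, o(-3)) = (5/6 + (1/6)*(-150)) - 1*17 = (5/6 - 25) - 17 = -145/6 - 17 = -247/6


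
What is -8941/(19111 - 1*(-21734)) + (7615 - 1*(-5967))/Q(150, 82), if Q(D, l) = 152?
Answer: 276698879/3104220 ≈ 89.136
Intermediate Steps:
-8941/(19111 - 1*(-21734)) + (7615 - 1*(-5967))/Q(150, 82) = -8941/(19111 - 1*(-21734)) + (7615 - 1*(-5967))/152 = -8941/(19111 + 21734) + (7615 + 5967)*(1/152) = -8941/40845 + 13582*(1/152) = -8941*1/40845 + 6791/76 = -8941/40845 + 6791/76 = 276698879/3104220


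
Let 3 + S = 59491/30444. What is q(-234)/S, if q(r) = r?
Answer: 7123896/31841 ≈ 223.73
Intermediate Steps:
S = -31841/30444 (S = -3 + 59491/30444 = -31841/30444 ≈ -1.0459)
q(-234)/S = -234/(-31841/30444) = -234*(-30444/31841) = 7123896/31841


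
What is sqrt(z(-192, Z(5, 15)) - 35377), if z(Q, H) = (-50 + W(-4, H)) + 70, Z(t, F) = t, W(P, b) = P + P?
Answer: I*sqrt(35365) ≈ 188.06*I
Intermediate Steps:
W(P, b) = 2*P
z(Q, H) = 12 (z(Q, H) = (-50 + 2*(-4)) + 70 = (-50 - 8) + 70 = -58 + 70 = 12)
sqrt(z(-192, Z(5, 15)) - 35377) = sqrt(12 - 35377) = sqrt(-35365) = I*sqrt(35365)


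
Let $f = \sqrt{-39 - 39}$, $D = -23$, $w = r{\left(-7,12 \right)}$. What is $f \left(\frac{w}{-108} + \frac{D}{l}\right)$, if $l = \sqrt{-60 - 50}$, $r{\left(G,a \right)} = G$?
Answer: $- \frac{23 \sqrt{2145}}{55} + \frac{7 i \sqrt{78}}{108} \approx -19.368 + 0.57243 i$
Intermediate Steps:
$w = -7$
$l = i \sqrt{110}$ ($l = \sqrt{-110} = i \sqrt{110} \approx 10.488 i$)
$f = i \sqrt{78}$ ($f = \sqrt{-78} = i \sqrt{78} \approx 8.8318 i$)
$f \left(\frac{w}{-108} + \frac{D}{l}\right) = i \sqrt{78} \left(- \frac{7}{-108} - \frac{23}{i \sqrt{110}}\right) = i \sqrt{78} \left(\left(-7\right) \left(- \frac{1}{108}\right) - 23 \left(- \frac{i \sqrt{110}}{110}\right)\right) = i \sqrt{78} \left(\frac{7}{108} + \frac{23 i \sqrt{110}}{110}\right)$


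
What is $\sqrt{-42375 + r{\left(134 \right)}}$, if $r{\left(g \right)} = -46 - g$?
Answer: $i \sqrt{42555} \approx 206.29 i$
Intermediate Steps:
$\sqrt{-42375 + r{\left(134 \right)}} = \sqrt{-42375 - 180} = \sqrt{-42555} = i \sqrt{42555}$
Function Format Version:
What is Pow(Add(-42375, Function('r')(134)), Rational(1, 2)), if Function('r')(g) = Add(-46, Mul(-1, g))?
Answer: Mul(I, Pow(42555, Rational(1, 2))) ≈ Mul(206.29, I)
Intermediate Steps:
Pow(Add(-42375, Function('r')(134)), Rational(1, 2)) = Pow(Add(-42375, Add(-46, Mul(-1, 134))), Rational(1, 2)) = Pow(Add(-42375, Add(-46, -134)), Rational(1, 2)) = Pow(Add(-42375, -180), Rational(1, 2)) = Pow(-42555, Rational(1, 2)) = Mul(I, Pow(42555, Rational(1, 2)))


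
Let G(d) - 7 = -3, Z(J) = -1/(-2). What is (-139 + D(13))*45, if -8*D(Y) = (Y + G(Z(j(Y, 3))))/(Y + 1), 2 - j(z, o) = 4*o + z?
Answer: -701325/112 ≈ -6261.8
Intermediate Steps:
j(z, o) = 2 - z - 4*o (j(z, o) = 2 - (4*o + z) = 2 - (z + 4*o) = 2 + (-z - 4*o) = 2 - z - 4*o)
Z(J) = 1/2 (Z(J) = -1*(-1/2) = 1/2)
G(d) = 4 (G(d) = 7 - 3 = 4)
D(Y) = -(4 + Y)/(8*(1 + Y)) (D(Y) = -(Y + 4)/(8*(Y + 1)) = -(4 + Y)/(8*(1 + Y)))
(-139 + D(13))*45 = (-139 + (-4 - 1*13)/(8*(1 + 13)))*45 = (-139 + (1/8)*(-4 - 13)/14)*45 = (-139 + (1/8)*(1/14)*(-17))*45 = (-139 - 17/112)*45 = -15585/112*45 = -701325/112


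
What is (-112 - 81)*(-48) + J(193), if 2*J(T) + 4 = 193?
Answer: 18717/2 ≈ 9358.5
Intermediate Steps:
J(T) = 189/2 (J(T) = -2 + (½)*193 = -2 + 193/2 = 189/2)
(-112 - 81)*(-48) + J(193) = (-112 - 81)*(-48) + 189/2 = -193*(-48) + 189/2 = 9264 + 189/2 = 18717/2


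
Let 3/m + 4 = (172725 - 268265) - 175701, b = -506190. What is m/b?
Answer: 1/45767168850 ≈ 2.1850e-11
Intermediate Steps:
m = -1/90415 (m = 3/(-4 + ((172725 - 268265) - 175701)) = 3/(-4 + (-95540 - 175701)) = 3/(-4 - 271241) = 3/(-271245) = 3*(-1/271245) = -1/90415 ≈ -1.1060e-5)
m/b = -1/90415/(-506190) = -1/90415*(-1/506190) = 1/45767168850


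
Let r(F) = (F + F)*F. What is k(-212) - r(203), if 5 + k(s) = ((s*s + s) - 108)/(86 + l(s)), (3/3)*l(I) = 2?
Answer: -901075/11 ≈ -81916.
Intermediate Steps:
l(I) = 2
k(s) = -137/22 + s/88 + s²/88 (k(s) = -5 + ((s*s + s) - 108)/(86 + 2) = -5 + ((s² + s) - 108)/88 = -5 + ((s + s²) - 108)*(1/88) = -5 + (-108 + s + s²)*(1/88) = -5 + (-27/22 + s/88 + s²/88) = -137/22 + s/88 + s²/88)
r(F) = 2*F² (r(F) = (2*F)*F = 2*F²)
k(-212) - r(203) = (-137/22 + (1/88)*(-212) + (1/88)*(-212)²) - 2*203² = (-137/22 - 53/22 + (1/88)*44944) - 2*41209 = (-137/22 - 53/22 + 5618/11) - 1*82418 = 5523/11 - 82418 = -901075/11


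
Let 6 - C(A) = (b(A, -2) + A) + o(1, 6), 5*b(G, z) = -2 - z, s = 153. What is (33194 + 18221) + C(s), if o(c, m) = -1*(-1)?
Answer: 51267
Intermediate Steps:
o(c, m) = 1
b(G, z) = -2/5 - z/5 (b(G, z) = (-2 - z)/5 = -2/5 - z/5)
C(A) = 5 - A (C(A) = 6 - (((-2/5 - 1/5*(-2)) + A) + 1) = 6 - (((-2/5 + 2/5) + A) + 1) = 6 - ((0 + A) + 1) = 6 - (A + 1) = 6 - (1 + A) = 6 + (-1 - A) = 5 - A)
(33194 + 18221) + C(s) = (33194 + 18221) + (5 - 1*153) = 51415 + (5 - 153) = 51415 - 148 = 51267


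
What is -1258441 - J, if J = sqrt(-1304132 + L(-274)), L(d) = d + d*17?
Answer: -1258441 - 2*I*sqrt(327266) ≈ -1.2584e+6 - 1144.1*I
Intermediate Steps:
L(d) = 18*d (L(d) = d + 17*d = 18*d)
J = 2*I*sqrt(327266) (J = sqrt(-1304132 + 18*(-274)) = sqrt(-1304132 - 4932) = sqrt(-1309064) = 2*I*sqrt(327266) ≈ 1144.1*I)
-1258441 - J = -1258441 - 2*I*sqrt(327266)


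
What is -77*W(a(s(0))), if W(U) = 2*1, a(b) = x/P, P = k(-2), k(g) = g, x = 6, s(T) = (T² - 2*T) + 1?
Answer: -154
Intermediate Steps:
s(T) = 1 + T² - 2*T
P = -2
a(b) = -3 (a(b) = 6/(-2) = 6*(-½) = -3)
W(U) = 2
-77*W(a(s(0))) = -77*2 = -154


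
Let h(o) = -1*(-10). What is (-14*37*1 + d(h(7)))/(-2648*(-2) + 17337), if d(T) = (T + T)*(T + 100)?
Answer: 1682/22633 ≈ 0.074316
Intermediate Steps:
h(o) = 10
d(T) = 2*T*(100 + T) (d(T) = (2*T)*(100 + T) = 2*T*(100 + T))
(-14*37*1 + d(h(7)))/(-2648*(-2) + 17337) = (-14*37*1 + 2*10*(100 + 10))/(-2648*(-2) + 17337) = (-518*1 + 2*10*110)/(5296 + 17337) = (-518 + 2200)/22633 = 1682*(1/22633) = 1682/22633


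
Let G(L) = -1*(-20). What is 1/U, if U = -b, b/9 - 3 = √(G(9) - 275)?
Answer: I/(9*(√255 - 3*I)) ≈ -0.0012626 + 0.0067208*I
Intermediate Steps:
G(L) = 20
b = 27 + 9*I*√255 (b = 27 + 9*√(20 - 275) = 27 + 9*√(-255) = 27 + 9*(I*√255) = 27 + 9*I*√255 ≈ 27.0 + 143.72*I)
U = -27 - 9*I*√255 (U = -(27 + 9*I*√255) = -27 - 9*I*√255 ≈ -27.0 - 143.72*I)
1/U = 1/(-27 - 9*I*√255)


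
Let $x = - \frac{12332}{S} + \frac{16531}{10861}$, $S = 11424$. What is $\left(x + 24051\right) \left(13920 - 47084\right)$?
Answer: $- \frac{6185517810941699}{7754754} \approx -7.9764 \cdot 10^{8}$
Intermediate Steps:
$x = \frac{13728073}{31019016}$ ($x = - \frac{12332}{11424} + \frac{16531}{10861} = \left(-12332\right) \frac{1}{11424} + 16531 \cdot \frac{1}{10861} = - \frac{3083}{2856} + \frac{16531}{10861} = \frac{13728073}{31019016} \approx 0.44257$)
$\left(x + 24051\right) \left(13920 - 47084\right) = \left(\frac{13728073}{31019016} + 24051\right) \left(13920 - 47084\right) = \frac{746052081889}{31019016} \left(-33164\right) = - \frac{6185517810941699}{7754754}$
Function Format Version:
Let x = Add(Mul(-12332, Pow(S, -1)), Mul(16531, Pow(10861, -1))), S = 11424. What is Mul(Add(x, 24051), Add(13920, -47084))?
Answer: Rational(-6185517810941699, 7754754) ≈ -7.9764e+8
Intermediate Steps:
x = Rational(13728073, 31019016) (x = Add(Mul(-12332, Pow(11424, -1)), Mul(16531, Pow(10861, -1))) = Add(Mul(-12332, Rational(1, 11424)), Mul(16531, Rational(1, 10861))) = Add(Rational(-3083, 2856), Rational(16531, 10861)) = Rational(13728073, 31019016) ≈ 0.44257)
Mul(Add(x, 24051), Add(13920, -47084)) = Mul(Add(Rational(13728073, 31019016), 24051), Add(13920, -47084)) = Mul(Rational(746052081889, 31019016), -33164) = Rational(-6185517810941699, 7754754)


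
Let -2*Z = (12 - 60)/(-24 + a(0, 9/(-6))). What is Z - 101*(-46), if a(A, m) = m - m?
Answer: 4645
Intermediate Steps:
a(A, m) = 0
Z = -1 (Z = -(12 - 60)/(2*(-24 + 0)) = -(-24)/(-24) = -(-24)*(-1)/24 = -½*2 = -1)
Z - 101*(-46) = -1 - 101*(-46) = -1 + 4646 = 4645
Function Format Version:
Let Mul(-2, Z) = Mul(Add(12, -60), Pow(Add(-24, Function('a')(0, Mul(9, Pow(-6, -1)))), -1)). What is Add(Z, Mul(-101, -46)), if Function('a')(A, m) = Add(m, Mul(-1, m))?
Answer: 4645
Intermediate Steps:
Function('a')(A, m) = 0
Z = -1 (Z = Mul(Rational(-1, 2), Mul(Add(12, -60), Pow(Add(-24, 0), -1))) = Mul(Rational(-1, 2), Mul(-48, Pow(-24, -1))) = Mul(Rational(-1, 2), Mul(-48, Rational(-1, 24))) = Mul(Rational(-1, 2), 2) = -1)
Add(Z, Mul(-101, -46)) = Add(-1, Mul(-101, -46)) = Add(-1, 4646) = 4645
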